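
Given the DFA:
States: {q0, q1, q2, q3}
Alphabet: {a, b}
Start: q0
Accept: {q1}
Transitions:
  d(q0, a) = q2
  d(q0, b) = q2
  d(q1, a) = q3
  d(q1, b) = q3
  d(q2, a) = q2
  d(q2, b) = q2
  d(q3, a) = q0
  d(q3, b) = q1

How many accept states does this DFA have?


Accept states listed: {q1}
Counting: q1(1)

1


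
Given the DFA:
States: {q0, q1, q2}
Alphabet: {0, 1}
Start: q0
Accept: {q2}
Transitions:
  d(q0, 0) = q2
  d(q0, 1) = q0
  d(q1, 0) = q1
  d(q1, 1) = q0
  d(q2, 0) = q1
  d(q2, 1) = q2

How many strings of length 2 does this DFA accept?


Enumerating all length-2 strings:
  "00" -> q1 [reject]
  "01" -> q2 [accept]
  "10" -> q2 [accept]
  "11" -> q0 [reject]

2 out of 4


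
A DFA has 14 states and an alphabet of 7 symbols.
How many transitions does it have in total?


Each state has exactly one transition per symbol.
14 * 7 = 98

98


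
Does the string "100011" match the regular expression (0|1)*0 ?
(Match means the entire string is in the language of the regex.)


|string| = 6; first = '1'; last = '1'

No, "100011" does not match (0|1)*0


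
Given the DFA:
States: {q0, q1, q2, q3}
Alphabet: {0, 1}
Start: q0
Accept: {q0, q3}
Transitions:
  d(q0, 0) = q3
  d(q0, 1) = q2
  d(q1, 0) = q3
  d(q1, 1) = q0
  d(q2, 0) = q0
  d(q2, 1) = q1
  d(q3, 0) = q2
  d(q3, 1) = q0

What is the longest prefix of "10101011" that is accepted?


Run the DFA, marking each prefix where the state is accepting:
  "" -> q0 [accept]
  "1" -> q2 [reject]
  "10" -> q0 [accept]
  "101" -> q2 [reject]
  "1010" -> q0 [accept]
  "10101" -> q2 [reject]
  "101010" -> q0 [accept]
  "1010101" -> q2 [reject]
  "10101011" -> q1 [reject]

"101010"


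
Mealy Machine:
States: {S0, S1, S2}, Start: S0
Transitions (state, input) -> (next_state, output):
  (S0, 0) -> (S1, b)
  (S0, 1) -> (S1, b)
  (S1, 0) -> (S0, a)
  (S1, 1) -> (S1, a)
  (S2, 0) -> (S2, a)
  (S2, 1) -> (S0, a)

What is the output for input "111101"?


Step-by-step:
  (S0, 1) -> (S1, b)
  (S1, 1) -> (S1, a)
  (S1, 1) -> (S1, a)
  (S1, 1) -> (S1, a)
  (S1, 0) -> (S0, a)
  (S0, 1) -> (S1, b)

"baaaab"


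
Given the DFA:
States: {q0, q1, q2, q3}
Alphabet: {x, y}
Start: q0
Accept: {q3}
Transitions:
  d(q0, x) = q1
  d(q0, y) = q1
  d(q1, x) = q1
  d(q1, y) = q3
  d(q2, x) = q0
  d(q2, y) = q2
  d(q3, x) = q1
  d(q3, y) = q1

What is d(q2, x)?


Looking up transition d(q2, x)

q0


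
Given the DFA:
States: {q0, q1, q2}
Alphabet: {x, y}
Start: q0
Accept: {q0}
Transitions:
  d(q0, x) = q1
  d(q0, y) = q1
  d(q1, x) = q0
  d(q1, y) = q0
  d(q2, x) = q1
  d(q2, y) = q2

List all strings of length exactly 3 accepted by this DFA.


All strings of length 3: 8 total
Accepted: 0

None


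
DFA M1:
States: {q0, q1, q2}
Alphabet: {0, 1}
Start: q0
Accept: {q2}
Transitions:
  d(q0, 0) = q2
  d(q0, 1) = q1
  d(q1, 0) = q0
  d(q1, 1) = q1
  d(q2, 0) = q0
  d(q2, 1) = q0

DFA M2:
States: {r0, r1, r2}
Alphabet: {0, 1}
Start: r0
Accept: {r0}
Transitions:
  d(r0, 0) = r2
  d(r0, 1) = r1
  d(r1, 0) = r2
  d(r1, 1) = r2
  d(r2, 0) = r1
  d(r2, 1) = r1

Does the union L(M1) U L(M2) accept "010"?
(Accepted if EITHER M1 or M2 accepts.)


M1: final=q2 accepted=True
M2: final=r2 accepted=False

Yes, union accepts


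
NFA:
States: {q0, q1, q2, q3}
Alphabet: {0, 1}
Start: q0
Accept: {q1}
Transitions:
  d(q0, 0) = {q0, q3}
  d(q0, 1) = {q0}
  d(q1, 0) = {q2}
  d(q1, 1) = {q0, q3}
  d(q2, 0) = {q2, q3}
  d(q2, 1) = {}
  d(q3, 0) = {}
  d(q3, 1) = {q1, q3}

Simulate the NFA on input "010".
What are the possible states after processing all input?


Start: {q0}
  --0--> {q0, q3}
  --1--> {q0, q1, q3}
  --0--> {q0, q2, q3}

{q0, q2, q3}


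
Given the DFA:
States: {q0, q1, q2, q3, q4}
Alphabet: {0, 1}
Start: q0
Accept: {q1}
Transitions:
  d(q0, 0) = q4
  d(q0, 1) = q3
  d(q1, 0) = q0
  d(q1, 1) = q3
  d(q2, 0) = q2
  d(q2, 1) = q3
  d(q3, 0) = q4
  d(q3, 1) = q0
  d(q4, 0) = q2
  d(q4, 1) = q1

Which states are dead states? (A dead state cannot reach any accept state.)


Forward reachability from each state:
  q0 -> reaches accept state q1 (live)
  q1 -> reaches accept state q1 (live)
  q2 -> reaches accept state q1 (live)
  q3 -> reaches accept state q1 (live)
  q4 -> reaches accept state q1 (live)

None (all states can reach an accept state)


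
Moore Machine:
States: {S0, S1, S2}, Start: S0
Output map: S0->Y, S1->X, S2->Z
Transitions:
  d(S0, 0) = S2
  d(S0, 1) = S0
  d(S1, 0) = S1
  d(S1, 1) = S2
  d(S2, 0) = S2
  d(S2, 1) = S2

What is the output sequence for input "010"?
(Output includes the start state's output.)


Start: S0 (output Y)
  --0--> S2 (output Z)
  --1--> S2 (output Z)
  --0--> S2 (output Z)

"YZZZ"


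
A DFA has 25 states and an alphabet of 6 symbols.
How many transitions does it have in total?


Each state has exactly one transition per symbol.
25 * 6 = 150

150


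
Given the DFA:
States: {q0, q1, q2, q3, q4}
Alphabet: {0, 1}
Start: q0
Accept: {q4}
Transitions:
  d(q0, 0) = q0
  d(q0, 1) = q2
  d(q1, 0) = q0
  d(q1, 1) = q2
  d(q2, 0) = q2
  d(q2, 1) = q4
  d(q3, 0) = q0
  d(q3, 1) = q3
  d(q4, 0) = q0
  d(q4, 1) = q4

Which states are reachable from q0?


BFS from q0:
  layer 0: {q0}
  layer 1: {q2}
  layer 2: {q4}

{q0, q2, q4}


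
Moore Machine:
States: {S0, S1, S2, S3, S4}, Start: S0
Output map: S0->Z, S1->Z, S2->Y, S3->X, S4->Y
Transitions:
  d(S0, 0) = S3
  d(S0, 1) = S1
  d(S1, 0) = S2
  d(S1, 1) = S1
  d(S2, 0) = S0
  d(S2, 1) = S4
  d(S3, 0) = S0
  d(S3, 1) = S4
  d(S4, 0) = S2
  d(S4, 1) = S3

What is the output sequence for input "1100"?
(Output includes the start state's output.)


Start: S0 (output Z)
  --1--> S1 (output Z)
  --1--> S1 (output Z)
  --0--> S2 (output Y)
  --0--> S0 (output Z)

"ZZZYZ"


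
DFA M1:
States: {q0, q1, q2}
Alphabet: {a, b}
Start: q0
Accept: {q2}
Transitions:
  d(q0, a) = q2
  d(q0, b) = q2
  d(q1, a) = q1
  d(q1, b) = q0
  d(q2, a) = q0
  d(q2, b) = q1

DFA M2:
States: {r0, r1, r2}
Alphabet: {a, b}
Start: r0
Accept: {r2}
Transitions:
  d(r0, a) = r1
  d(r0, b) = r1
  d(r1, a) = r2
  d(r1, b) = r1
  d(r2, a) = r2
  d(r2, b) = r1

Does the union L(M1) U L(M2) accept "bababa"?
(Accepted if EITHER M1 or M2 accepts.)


M1: final=q0 accepted=False
M2: final=r2 accepted=True

Yes, union accepts


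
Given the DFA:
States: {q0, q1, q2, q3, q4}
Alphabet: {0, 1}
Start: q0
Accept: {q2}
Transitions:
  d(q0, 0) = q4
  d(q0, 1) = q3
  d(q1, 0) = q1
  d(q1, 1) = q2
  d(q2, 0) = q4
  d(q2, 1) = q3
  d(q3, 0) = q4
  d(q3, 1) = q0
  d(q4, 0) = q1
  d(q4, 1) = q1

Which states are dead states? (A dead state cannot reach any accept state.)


Forward reachability from each state:
  q0 -> reaches accept state q2 (live)
  q1 -> reaches accept state q2 (live)
  q2 -> reaches accept state q2 (live)
  q3 -> reaches accept state q2 (live)
  q4 -> reaches accept state q2 (live)

None (all states can reach an accept state)


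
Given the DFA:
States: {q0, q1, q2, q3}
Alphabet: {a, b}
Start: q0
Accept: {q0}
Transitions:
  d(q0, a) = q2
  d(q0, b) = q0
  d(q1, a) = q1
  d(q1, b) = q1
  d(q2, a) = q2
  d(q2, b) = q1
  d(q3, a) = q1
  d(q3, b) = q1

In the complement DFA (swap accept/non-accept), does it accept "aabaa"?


Trace: q0 -> q2 -> q2 -> q1 -> q1 -> q1
Final: q1
Original accept: {q0}
Complement: q1 is not in original accept

Yes, complement accepts (original rejects)


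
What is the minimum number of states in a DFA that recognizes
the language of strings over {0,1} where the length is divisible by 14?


States track (length) mod 14.
Need 14 states: one per remainder 0..13; accept = remainder 0.

14


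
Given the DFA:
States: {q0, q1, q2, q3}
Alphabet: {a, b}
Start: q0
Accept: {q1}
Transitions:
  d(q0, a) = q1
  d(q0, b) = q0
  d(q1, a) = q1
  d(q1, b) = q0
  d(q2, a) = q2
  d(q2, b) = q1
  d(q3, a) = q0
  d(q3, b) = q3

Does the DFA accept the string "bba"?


Trace: q0 -> q0 -> q0 -> q1
Final state: q1
Accept states: {q1}

Yes, accepted (final state q1 is an accept state)


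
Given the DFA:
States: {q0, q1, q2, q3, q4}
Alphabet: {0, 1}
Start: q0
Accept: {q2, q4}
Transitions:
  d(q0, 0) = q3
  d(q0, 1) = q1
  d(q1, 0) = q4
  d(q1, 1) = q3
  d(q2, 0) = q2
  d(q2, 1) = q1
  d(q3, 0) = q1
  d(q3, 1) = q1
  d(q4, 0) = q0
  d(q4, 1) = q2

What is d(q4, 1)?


Looking up transition d(q4, 1)

q2


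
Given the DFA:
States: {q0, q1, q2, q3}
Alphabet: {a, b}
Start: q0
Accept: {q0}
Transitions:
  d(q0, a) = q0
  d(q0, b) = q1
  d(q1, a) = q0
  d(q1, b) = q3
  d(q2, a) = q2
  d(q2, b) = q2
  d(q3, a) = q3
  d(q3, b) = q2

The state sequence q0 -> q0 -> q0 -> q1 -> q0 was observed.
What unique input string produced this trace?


Trace back each transition to find the symbol:
  q0 --[a]--> q0
  q0 --[a]--> q0
  q0 --[b]--> q1
  q1 --[a]--> q0

"aaba"


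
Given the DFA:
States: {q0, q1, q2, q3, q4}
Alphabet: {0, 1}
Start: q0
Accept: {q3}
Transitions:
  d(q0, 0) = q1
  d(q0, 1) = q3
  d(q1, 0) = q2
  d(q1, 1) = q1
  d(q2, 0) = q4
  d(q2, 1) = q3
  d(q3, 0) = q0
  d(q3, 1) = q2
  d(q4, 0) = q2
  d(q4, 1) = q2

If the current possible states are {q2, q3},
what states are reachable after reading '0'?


Apply transition on '0' from each current state:
  d(q2, 0) = q4
  d(q3, 0) = q0

{q0, q4}


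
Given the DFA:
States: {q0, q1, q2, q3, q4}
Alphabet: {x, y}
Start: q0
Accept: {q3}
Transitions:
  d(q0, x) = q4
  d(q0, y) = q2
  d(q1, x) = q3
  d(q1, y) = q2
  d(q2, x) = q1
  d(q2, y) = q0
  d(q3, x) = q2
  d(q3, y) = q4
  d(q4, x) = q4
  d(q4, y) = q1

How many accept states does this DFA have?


Accept states listed: {q3}
Counting: q3(1)

1


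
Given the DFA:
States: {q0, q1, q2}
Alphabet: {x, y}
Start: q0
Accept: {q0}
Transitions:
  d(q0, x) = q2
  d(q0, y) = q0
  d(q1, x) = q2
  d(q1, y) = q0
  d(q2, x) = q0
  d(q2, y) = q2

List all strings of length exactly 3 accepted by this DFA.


All strings of length 3: 8 total
Accepted: 4

"xxy", "xyx", "yxx", "yyy"


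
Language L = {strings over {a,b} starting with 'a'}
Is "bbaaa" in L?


first symbol = 'b'

No, "bbaaa" is not in L


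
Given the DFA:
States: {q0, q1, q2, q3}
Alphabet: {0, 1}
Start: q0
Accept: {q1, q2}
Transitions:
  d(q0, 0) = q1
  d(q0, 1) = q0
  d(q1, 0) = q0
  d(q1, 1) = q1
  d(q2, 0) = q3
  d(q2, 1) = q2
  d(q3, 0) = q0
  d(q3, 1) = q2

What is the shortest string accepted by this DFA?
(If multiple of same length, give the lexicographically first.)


BFS by string length (lex-first path to each state shown):
  len 0: q0<-""
  len 1: q0<-"1", q1<-"0"
Found accept state at length 1.

"0"


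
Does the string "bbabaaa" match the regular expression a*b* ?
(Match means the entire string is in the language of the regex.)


|string| = 7; first = 'b'; last = 'a'

No, "bbabaaa" does not match a*b*


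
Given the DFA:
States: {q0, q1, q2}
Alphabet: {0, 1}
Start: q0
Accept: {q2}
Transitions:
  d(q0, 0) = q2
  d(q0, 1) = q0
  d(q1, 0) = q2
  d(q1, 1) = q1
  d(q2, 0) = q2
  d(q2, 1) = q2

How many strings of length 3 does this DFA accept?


Enumerating all length-3 strings:
  "000" -> q2 [accept]
  "001" -> q2 [accept]
  "010" -> q2 [accept]
  "011" -> q2 [accept]
  "100" -> q2 [accept]
  "101" -> q2 [accept]
  "110" -> q2 [accept]
  "111" -> q0 [reject]

7 out of 8


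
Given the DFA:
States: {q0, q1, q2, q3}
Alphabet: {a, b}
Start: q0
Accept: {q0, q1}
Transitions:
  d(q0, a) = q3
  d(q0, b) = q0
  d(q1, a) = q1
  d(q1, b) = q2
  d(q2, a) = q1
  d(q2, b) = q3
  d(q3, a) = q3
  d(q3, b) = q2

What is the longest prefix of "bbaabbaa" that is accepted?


Run the DFA, marking each prefix where the state is accepting:
  "" -> q0 [accept]
  "b" -> q0 [accept]
  "bb" -> q0 [accept]
  "bba" -> q3 [reject]
  "bbaa" -> q3 [reject]
  "bbaab" -> q2 [reject]
  "bbaabb" -> q3 [reject]
  "bbaabba" -> q3 [reject]
  "bbaabbaa" -> q3 [reject]

"bb"


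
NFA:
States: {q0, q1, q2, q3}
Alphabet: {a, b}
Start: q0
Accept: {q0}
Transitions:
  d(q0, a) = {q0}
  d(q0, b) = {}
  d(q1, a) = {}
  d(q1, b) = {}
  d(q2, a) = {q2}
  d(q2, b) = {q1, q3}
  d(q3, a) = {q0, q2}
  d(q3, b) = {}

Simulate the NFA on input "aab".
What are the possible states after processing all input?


Start: {q0}
  --a--> {q0}
  --a--> {q0}
  --b--> {}

{} (empty set, no valid transitions)


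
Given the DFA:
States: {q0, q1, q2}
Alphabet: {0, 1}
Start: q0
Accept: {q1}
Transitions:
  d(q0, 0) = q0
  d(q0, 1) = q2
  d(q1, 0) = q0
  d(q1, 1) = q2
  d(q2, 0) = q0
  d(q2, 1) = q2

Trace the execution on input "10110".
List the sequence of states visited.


Input: 10110
d(q0, 1) = q2
d(q2, 0) = q0
d(q0, 1) = q2
d(q2, 1) = q2
d(q2, 0) = q0


q0 -> q2 -> q0 -> q2 -> q2 -> q0


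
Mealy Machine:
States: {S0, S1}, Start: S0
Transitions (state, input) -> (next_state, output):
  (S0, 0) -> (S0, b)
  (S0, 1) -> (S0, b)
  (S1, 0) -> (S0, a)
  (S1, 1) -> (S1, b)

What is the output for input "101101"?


Step-by-step:
  (S0, 1) -> (S0, b)
  (S0, 0) -> (S0, b)
  (S0, 1) -> (S0, b)
  (S0, 1) -> (S0, b)
  (S0, 0) -> (S0, b)
  (S0, 1) -> (S0, b)

"bbbbbb"


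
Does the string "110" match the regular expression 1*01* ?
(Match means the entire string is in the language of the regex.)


|string| = 3; first = '1'; last = '0'

Yes, "110" matches 1*01*


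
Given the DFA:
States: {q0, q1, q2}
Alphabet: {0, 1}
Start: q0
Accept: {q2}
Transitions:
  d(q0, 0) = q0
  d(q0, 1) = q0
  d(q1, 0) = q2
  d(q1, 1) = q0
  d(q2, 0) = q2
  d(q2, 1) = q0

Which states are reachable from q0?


BFS from q0:
  layer 0: {q0}

{q0}


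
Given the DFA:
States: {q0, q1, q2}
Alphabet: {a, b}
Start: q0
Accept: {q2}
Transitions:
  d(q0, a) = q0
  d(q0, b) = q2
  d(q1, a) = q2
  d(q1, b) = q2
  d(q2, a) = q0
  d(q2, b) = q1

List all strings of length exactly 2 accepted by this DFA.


All strings of length 2: 4 total
Accepted: 1

"ab"


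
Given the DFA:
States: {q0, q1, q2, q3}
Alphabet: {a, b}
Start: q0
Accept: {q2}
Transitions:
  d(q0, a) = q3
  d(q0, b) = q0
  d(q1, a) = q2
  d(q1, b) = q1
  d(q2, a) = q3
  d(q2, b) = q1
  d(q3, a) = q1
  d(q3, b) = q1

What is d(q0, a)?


Looking up transition d(q0, a)

q3


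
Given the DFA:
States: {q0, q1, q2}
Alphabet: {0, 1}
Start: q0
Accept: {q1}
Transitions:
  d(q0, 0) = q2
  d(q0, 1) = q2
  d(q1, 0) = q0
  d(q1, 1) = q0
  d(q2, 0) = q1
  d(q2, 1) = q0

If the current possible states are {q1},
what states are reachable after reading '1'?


Apply transition on '1' from each current state:
  d(q1, 1) = q0

{q0}


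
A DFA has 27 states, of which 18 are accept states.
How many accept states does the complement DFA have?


Complement swaps accept and non-accept states.
27 - 18 = 9

9


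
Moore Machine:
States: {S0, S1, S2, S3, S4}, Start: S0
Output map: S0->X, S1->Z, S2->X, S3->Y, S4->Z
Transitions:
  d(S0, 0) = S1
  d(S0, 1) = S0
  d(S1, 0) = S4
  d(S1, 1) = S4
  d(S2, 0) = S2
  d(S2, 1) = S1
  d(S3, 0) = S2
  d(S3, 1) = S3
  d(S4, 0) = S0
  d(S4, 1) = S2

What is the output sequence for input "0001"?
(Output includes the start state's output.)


Start: S0 (output X)
  --0--> S1 (output Z)
  --0--> S4 (output Z)
  --0--> S0 (output X)
  --1--> S0 (output X)

"XZZXX"


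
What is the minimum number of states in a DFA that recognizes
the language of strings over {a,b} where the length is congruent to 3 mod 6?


States track (length) mod 6.
Need 6 states: one per remainder 0..5; accept = remainder 3.

6


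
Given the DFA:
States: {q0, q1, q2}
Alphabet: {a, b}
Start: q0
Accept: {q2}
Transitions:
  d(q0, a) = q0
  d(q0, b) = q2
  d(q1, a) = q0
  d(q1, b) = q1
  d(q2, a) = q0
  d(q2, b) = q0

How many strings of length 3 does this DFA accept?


Enumerating all length-3 strings:
  "aaa" -> q0 [reject]
  "aab" -> q2 [accept]
  "aba" -> q0 [reject]
  "abb" -> q0 [reject]
  "baa" -> q0 [reject]
  "bab" -> q2 [accept]
  "bba" -> q0 [reject]
  "bbb" -> q2 [accept]

3 out of 8


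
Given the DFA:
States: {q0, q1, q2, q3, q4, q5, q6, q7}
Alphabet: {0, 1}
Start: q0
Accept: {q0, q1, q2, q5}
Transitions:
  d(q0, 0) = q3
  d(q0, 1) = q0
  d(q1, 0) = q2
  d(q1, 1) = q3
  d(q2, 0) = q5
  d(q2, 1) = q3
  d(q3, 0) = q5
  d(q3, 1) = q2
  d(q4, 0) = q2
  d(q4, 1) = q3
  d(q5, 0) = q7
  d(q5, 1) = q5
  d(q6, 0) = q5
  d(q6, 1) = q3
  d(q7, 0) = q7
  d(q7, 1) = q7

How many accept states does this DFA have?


Accept states listed: {q0, q1, q2, q5}
Counting: q0(1) q1(2) q2(3) q5(4)

4


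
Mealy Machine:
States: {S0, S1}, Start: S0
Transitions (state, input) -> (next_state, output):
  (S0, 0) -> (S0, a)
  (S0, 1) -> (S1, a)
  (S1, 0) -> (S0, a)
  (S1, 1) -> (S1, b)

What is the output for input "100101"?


Step-by-step:
  (S0, 1) -> (S1, a)
  (S1, 0) -> (S0, a)
  (S0, 0) -> (S0, a)
  (S0, 1) -> (S1, a)
  (S1, 0) -> (S0, a)
  (S0, 1) -> (S1, a)

"aaaaaa"


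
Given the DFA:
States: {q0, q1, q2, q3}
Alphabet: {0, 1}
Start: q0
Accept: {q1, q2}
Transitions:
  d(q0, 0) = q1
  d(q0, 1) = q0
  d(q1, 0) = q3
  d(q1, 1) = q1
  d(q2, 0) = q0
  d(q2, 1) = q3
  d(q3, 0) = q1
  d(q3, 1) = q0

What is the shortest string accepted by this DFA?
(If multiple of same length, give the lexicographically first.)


BFS by string length (lex-first path to each state shown):
  len 0: q0<-""
  len 1: q0<-"1", q1<-"0"
Found accept state at length 1.

"0"


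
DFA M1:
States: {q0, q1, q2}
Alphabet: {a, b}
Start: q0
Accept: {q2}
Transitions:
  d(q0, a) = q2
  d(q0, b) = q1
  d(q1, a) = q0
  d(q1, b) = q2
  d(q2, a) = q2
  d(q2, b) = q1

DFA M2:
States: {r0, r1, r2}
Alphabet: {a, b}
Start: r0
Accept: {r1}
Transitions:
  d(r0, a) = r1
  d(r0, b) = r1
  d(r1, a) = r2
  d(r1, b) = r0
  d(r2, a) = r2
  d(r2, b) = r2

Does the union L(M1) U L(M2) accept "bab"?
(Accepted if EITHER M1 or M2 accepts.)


M1: final=q1 accepted=False
M2: final=r2 accepted=False

No, union rejects (neither accepts)


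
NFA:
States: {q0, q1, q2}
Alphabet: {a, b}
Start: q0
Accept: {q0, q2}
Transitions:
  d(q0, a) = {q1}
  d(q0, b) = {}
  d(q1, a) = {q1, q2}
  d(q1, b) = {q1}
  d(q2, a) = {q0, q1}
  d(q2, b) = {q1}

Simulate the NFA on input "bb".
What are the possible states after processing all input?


Start: {q0}
  --b--> {}
  --b--> {}

{} (empty set, no valid transitions)


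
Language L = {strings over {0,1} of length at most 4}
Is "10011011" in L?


length = 8

No, "10011011" is not in L


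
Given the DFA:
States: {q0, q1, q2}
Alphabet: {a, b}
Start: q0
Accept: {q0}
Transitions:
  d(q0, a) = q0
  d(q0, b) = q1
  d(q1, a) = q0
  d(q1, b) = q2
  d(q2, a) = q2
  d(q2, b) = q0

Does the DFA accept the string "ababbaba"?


Trace: q0 -> q0 -> q1 -> q0 -> q1 -> q2 -> q2 -> q0 -> q0
Final state: q0
Accept states: {q0}

Yes, accepted (final state q0 is an accept state)


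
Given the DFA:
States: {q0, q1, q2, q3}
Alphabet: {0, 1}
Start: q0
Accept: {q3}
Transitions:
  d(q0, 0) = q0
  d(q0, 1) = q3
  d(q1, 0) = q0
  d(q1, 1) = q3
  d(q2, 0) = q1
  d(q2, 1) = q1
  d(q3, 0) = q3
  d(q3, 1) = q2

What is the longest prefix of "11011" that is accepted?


Run the DFA, marking each prefix where the state is accepting:
  "" -> q0 [reject]
  "1" -> q3 [accept]
  "11" -> q2 [reject]
  "110" -> q1 [reject]
  "1101" -> q3 [accept]
  "11011" -> q2 [reject]

"1101"


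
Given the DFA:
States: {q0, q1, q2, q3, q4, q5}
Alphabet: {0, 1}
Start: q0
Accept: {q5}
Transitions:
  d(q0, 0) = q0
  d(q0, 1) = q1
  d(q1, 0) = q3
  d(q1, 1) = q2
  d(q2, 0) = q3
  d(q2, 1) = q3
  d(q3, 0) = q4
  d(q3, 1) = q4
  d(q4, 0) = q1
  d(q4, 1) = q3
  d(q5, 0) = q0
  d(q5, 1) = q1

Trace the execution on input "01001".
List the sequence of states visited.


Input: 01001
d(q0, 0) = q0
d(q0, 1) = q1
d(q1, 0) = q3
d(q3, 0) = q4
d(q4, 1) = q3


q0 -> q0 -> q1 -> q3 -> q4 -> q3


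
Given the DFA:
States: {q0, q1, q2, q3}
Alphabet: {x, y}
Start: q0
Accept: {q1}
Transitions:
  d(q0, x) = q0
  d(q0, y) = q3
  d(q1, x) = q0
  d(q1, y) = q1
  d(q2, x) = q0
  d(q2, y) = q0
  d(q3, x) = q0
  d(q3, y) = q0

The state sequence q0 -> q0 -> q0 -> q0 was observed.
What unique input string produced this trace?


Trace back each transition to find the symbol:
  q0 --[x]--> q0
  q0 --[x]--> q0
  q0 --[x]--> q0

"xxx"


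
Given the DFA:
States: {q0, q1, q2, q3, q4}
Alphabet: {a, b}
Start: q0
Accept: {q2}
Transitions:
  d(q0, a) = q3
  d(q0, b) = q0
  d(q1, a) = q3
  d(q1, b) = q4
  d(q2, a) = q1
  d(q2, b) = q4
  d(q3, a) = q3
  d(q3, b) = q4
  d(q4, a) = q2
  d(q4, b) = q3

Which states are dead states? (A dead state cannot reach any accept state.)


Forward reachability from each state:
  q0 -> reaches accept state q2 (live)
  q1 -> reaches accept state q2 (live)
  q2 -> reaches accept state q2 (live)
  q3 -> reaches accept state q2 (live)
  q4 -> reaches accept state q2 (live)

None (all states can reach an accept state)


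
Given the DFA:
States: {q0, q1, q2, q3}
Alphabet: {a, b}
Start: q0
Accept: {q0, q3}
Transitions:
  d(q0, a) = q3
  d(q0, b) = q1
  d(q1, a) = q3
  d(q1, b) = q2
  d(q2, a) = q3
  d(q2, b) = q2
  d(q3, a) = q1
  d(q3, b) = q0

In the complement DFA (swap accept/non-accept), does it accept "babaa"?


Trace: q0 -> q1 -> q3 -> q0 -> q3 -> q1
Final: q1
Original accept: {q0, q3}
Complement: q1 is not in original accept

Yes, complement accepts (original rejects)


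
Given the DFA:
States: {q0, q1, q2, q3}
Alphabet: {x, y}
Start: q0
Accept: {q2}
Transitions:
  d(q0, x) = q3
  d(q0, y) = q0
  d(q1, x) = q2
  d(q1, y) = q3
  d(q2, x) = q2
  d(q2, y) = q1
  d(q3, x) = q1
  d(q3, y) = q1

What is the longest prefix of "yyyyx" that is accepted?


Run the DFA, marking each prefix where the state is accepting:
  "" -> q0 [reject]
  "y" -> q0 [reject]
  "yy" -> q0 [reject]
  "yyy" -> q0 [reject]
  "yyyy" -> q0 [reject]
  "yyyyx" -> q3 [reject]

No prefix is accepted


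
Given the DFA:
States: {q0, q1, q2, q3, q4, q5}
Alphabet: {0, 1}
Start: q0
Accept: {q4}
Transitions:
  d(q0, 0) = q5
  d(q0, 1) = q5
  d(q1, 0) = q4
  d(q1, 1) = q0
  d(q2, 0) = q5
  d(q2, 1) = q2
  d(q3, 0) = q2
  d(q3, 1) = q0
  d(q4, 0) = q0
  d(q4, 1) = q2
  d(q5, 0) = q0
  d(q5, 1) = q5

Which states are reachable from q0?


BFS from q0:
  layer 0: {q0}
  layer 1: {q5}

{q0, q5}


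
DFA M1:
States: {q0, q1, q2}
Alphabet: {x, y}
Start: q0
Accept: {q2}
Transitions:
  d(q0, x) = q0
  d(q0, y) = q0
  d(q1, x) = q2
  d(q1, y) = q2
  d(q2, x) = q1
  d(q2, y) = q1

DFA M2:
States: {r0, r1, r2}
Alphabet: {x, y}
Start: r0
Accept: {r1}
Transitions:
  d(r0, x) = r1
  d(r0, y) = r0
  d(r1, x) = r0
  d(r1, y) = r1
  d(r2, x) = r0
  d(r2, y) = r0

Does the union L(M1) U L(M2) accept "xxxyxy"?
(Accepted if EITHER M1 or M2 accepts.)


M1: final=q0 accepted=False
M2: final=r0 accepted=False

No, union rejects (neither accepts)


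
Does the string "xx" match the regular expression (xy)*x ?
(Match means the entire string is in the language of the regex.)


|string| = 2; first = 'x'; last = 'x'

No, "xx" does not match (xy)*x


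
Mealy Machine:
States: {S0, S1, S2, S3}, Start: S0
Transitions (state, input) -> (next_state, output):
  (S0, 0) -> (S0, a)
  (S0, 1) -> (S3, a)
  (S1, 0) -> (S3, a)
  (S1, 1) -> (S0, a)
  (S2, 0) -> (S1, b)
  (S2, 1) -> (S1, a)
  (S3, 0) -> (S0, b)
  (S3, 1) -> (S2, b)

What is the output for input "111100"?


Step-by-step:
  (S0, 1) -> (S3, a)
  (S3, 1) -> (S2, b)
  (S2, 1) -> (S1, a)
  (S1, 1) -> (S0, a)
  (S0, 0) -> (S0, a)
  (S0, 0) -> (S0, a)

"abaaaa"


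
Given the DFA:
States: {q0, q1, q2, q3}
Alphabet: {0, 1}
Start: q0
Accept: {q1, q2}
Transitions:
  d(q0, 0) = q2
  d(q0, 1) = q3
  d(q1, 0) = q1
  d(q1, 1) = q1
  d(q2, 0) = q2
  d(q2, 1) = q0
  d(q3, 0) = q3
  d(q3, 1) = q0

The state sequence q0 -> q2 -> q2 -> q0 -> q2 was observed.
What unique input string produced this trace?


Trace back each transition to find the symbol:
  q0 --[0]--> q2
  q2 --[0]--> q2
  q2 --[1]--> q0
  q0 --[0]--> q2

"0010"


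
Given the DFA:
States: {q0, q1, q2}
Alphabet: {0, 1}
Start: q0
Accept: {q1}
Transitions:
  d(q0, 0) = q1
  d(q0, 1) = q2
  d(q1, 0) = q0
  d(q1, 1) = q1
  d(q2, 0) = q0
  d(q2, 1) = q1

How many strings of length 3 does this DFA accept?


Enumerating all length-3 strings:
  "000" -> q1 [accept]
  "001" -> q2 [reject]
  "010" -> q0 [reject]
  "011" -> q1 [accept]
  "100" -> q1 [accept]
  "101" -> q2 [reject]
  "110" -> q0 [reject]
  "111" -> q1 [accept]

4 out of 8


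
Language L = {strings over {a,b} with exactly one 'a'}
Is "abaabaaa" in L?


count('a') = 6

No, "abaabaaa" is not in L


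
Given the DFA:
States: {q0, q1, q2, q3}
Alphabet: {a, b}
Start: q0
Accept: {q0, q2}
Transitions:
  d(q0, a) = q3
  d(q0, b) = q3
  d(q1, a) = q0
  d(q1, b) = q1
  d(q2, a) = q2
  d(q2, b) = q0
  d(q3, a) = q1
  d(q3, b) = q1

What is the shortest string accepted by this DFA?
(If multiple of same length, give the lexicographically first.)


BFS by string length (lex-first path to each state shown):
  len 0: q0<-""
Found accept state at length 0.

"" (empty string)


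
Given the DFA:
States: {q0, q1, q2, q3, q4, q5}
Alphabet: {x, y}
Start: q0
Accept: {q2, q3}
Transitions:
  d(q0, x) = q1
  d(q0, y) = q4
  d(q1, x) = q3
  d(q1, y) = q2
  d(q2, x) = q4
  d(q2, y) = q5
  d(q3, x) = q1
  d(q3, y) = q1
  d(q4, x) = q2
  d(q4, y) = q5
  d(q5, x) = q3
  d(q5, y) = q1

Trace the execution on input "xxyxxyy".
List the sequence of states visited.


Input: xxyxxyy
d(q0, x) = q1
d(q1, x) = q3
d(q3, y) = q1
d(q1, x) = q3
d(q3, x) = q1
d(q1, y) = q2
d(q2, y) = q5


q0 -> q1 -> q3 -> q1 -> q3 -> q1 -> q2 -> q5


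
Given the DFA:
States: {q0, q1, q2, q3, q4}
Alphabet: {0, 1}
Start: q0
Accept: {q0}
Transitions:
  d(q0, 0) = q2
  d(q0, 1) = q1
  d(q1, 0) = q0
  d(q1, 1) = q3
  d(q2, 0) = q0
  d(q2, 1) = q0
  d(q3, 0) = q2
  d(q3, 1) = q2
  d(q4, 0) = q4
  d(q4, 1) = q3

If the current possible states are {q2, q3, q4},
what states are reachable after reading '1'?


Apply transition on '1' from each current state:
  d(q2, 1) = q0
  d(q3, 1) = q2
  d(q4, 1) = q3

{q0, q2, q3}


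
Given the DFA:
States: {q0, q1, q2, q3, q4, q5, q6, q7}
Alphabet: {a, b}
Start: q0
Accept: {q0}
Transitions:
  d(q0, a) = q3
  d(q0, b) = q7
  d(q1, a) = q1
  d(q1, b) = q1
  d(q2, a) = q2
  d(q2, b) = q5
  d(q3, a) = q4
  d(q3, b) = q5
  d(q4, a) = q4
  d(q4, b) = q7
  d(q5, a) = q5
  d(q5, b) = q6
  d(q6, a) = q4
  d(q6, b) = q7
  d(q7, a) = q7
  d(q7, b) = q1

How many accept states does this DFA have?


Accept states listed: {q0}
Counting: q0(1)

1


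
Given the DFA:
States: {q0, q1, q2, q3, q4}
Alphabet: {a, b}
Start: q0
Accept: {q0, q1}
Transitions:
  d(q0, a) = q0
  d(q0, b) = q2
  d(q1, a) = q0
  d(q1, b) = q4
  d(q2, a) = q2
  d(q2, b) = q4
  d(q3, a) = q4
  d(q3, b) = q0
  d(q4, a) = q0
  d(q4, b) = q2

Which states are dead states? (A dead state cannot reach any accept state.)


Forward reachability from each state:
  q0 -> reaches accept state q0 (live)
  q1 -> reaches accept state q0 (live)
  q2 -> reaches accept state q0 (live)
  q3 -> reaches accept state q0 (live)
  q4 -> reaches accept state q0 (live)

None (all states can reach an accept state)


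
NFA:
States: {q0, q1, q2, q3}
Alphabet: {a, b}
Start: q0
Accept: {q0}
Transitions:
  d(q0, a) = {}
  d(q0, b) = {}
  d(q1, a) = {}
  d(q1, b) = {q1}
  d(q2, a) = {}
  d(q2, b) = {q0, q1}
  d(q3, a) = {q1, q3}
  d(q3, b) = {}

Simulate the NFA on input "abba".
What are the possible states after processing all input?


Start: {q0}
  --a--> {}
  --b--> {}
  --b--> {}
  --a--> {}

{} (empty set, no valid transitions)


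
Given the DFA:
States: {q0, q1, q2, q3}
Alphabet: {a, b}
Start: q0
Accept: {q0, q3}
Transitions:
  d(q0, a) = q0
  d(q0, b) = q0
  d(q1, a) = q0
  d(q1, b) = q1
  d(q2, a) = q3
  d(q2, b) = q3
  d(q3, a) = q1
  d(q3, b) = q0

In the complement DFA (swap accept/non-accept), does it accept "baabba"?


Trace: q0 -> q0 -> q0 -> q0 -> q0 -> q0 -> q0
Final: q0
Original accept: {q0, q3}
Complement: q0 is in original accept

No, complement rejects (original accepts)


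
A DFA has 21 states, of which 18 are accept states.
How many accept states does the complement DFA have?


Complement swaps accept and non-accept states.
21 - 18 = 3

3


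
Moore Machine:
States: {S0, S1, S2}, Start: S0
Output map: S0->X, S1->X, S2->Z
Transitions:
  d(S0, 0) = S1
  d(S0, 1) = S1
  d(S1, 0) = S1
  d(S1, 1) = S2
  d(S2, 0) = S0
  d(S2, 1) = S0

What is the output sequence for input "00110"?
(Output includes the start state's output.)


Start: S0 (output X)
  --0--> S1 (output X)
  --0--> S1 (output X)
  --1--> S2 (output Z)
  --1--> S0 (output X)
  --0--> S1 (output X)

"XXXZXX"


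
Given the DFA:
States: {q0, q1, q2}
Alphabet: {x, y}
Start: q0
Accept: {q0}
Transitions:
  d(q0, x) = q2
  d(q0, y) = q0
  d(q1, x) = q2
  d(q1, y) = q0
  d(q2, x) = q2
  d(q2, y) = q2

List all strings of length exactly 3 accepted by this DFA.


All strings of length 3: 8 total
Accepted: 1

"yyy"


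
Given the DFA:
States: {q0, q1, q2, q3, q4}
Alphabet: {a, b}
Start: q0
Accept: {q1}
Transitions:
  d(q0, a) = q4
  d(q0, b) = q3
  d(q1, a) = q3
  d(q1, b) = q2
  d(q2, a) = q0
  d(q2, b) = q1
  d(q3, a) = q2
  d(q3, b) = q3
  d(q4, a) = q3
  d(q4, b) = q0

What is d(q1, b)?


Looking up transition d(q1, b)

q2


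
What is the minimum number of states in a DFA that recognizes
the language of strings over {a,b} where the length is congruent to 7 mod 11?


States track (length) mod 11.
Need 11 states: one per remainder 0..10; accept = remainder 7.

11


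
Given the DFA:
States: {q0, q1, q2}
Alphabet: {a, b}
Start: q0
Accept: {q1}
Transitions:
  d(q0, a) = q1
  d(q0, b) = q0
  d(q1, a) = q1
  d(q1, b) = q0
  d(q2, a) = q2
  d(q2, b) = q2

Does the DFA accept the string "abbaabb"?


Trace: q0 -> q1 -> q0 -> q0 -> q1 -> q1 -> q0 -> q0
Final state: q0
Accept states: {q1}

No, rejected (final state q0 is not an accept state)


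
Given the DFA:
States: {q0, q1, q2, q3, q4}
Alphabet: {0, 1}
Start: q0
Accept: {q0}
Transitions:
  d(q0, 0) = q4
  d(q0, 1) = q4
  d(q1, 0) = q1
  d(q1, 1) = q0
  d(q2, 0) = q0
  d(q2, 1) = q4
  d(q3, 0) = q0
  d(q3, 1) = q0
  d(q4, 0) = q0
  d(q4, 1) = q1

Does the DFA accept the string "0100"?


Trace: q0 -> q4 -> q1 -> q1 -> q1
Final state: q1
Accept states: {q0}

No, rejected (final state q1 is not an accept state)


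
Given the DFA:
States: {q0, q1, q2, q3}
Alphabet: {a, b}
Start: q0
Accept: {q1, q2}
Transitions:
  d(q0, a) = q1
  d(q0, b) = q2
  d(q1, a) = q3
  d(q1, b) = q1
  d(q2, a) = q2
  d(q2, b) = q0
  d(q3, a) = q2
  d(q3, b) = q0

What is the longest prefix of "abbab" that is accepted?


Run the DFA, marking each prefix where the state is accepting:
  "" -> q0 [reject]
  "a" -> q1 [accept]
  "ab" -> q1 [accept]
  "abb" -> q1 [accept]
  "abba" -> q3 [reject]
  "abbab" -> q0 [reject]

"abb"


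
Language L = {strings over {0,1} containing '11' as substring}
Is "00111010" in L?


'11' occurs at index 2

Yes, "00111010" is in L


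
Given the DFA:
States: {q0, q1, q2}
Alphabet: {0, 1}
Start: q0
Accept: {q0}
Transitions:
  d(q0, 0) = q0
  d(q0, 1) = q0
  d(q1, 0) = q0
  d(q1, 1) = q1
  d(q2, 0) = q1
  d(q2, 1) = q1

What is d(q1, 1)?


Looking up transition d(q1, 1)

q1


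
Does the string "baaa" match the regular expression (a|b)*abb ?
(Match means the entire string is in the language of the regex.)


|string| = 4; first = 'b'; last = 'a'

No, "baaa" does not match (a|b)*abb


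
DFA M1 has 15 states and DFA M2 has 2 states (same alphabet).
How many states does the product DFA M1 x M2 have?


Product construction pairs every M1 state with every M2 state.
15 * 2 = 30

30


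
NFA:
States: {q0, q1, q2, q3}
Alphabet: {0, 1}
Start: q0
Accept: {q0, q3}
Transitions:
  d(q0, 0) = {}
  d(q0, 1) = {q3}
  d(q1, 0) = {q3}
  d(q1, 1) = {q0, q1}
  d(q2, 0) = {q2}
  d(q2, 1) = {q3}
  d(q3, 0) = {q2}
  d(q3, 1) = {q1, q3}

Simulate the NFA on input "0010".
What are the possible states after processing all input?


Start: {q0}
  --0--> {}
  --0--> {}
  --1--> {}
  --0--> {}

{} (empty set, no valid transitions)


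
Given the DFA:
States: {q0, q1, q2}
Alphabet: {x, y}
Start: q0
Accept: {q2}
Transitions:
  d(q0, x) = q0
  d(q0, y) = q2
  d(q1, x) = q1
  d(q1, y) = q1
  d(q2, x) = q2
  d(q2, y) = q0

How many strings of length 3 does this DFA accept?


Enumerating all length-3 strings:
  "xxx" -> q0 [reject]
  "xxy" -> q2 [accept]
  "xyx" -> q2 [accept]
  "xyy" -> q0 [reject]
  "yxx" -> q2 [accept]
  "yxy" -> q0 [reject]
  "yyx" -> q0 [reject]
  "yyy" -> q2 [accept]

4 out of 8


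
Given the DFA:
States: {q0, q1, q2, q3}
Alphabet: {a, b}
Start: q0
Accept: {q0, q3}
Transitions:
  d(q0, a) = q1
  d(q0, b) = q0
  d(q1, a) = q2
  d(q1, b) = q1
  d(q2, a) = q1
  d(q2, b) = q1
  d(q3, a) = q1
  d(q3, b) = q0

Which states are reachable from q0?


BFS from q0:
  layer 0: {q0}
  layer 1: {q1}
  layer 2: {q2}

{q0, q1, q2}


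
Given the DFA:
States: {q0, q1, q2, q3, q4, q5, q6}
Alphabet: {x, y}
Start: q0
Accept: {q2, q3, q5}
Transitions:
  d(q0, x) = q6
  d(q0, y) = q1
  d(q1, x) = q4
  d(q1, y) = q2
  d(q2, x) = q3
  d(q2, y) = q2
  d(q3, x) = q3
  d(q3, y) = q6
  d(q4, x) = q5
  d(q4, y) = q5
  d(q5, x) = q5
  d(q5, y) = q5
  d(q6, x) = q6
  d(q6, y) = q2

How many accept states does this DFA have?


Accept states listed: {q2, q3, q5}
Counting: q2(1) q3(2) q5(3)

3


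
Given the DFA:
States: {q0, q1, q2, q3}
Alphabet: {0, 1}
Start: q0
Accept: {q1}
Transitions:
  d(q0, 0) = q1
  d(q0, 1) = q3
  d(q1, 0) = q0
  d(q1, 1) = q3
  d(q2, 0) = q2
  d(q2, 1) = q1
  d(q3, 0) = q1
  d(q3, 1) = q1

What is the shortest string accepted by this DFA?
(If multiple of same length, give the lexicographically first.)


BFS by string length (lex-first path to each state shown):
  len 0: q0<-""
  len 1: q1<-"0", q3<-"1"
Found accept state at length 1.

"0"


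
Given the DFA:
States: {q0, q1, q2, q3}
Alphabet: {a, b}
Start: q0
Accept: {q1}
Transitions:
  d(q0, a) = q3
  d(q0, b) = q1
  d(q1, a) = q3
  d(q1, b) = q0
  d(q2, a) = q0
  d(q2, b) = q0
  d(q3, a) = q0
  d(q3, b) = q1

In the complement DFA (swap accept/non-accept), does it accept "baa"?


Trace: q0 -> q1 -> q3 -> q0
Final: q0
Original accept: {q1}
Complement: q0 is not in original accept

Yes, complement accepts (original rejects)


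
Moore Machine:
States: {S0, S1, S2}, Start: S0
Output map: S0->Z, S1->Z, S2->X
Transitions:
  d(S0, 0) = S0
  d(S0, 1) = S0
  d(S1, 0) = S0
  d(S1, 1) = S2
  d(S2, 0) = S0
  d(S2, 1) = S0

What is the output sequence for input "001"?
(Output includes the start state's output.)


Start: S0 (output Z)
  --0--> S0 (output Z)
  --0--> S0 (output Z)
  --1--> S0 (output Z)

"ZZZZ"


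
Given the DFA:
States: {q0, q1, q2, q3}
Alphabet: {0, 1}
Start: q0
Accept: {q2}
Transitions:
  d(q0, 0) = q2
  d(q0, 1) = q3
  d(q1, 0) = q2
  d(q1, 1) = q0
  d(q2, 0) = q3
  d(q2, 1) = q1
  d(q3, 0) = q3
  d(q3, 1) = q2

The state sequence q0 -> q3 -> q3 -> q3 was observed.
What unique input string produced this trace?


Trace back each transition to find the symbol:
  q0 --[1]--> q3
  q3 --[0]--> q3
  q3 --[0]--> q3

"100"


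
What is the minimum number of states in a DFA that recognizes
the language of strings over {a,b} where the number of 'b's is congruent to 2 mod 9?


States track (count of 'b') mod 9.
Need 9 states: one per remainder 0..8; accept = remainder 2.

9


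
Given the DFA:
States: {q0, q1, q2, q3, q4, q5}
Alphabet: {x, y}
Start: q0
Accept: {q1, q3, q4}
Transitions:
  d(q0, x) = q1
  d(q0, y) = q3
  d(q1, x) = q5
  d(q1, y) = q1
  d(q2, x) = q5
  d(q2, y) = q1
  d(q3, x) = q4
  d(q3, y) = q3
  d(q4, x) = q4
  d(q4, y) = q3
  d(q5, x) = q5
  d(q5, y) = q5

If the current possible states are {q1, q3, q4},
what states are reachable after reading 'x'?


Apply transition on 'x' from each current state:
  d(q1, x) = q5
  d(q3, x) = q4
  d(q4, x) = q4

{q4, q5}


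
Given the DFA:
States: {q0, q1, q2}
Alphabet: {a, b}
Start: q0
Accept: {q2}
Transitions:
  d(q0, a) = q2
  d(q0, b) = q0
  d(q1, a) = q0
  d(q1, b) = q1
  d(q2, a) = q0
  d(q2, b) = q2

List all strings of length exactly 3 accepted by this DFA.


All strings of length 3: 8 total
Accepted: 4

"aaa", "abb", "bab", "bba"


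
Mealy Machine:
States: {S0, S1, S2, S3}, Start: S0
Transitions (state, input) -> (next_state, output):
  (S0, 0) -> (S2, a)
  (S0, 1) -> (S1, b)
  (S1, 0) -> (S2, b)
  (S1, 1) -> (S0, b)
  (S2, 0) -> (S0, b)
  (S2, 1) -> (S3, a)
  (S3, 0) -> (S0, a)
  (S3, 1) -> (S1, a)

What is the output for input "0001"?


Step-by-step:
  (S0, 0) -> (S2, a)
  (S2, 0) -> (S0, b)
  (S0, 0) -> (S2, a)
  (S2, 1) -> (S3, a)

"abaa"


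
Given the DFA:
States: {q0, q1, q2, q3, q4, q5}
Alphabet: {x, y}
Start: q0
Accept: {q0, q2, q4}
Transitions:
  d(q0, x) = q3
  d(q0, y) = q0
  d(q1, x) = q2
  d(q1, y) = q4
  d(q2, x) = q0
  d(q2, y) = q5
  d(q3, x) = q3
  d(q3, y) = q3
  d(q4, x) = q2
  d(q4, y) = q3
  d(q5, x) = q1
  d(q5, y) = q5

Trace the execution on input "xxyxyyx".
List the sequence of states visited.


Input: xxyxyyx
d(q0, x) = q3
d(q3, x) = q3
d(q3, y) = q3
d(q3, x) = q3
d(q3, y) = q3
d(q3, y) = q3
d(q3, x) = q3


q0 -> q3 -> q3 -> q3 -> q3 -> q3 -> q3 -> q3


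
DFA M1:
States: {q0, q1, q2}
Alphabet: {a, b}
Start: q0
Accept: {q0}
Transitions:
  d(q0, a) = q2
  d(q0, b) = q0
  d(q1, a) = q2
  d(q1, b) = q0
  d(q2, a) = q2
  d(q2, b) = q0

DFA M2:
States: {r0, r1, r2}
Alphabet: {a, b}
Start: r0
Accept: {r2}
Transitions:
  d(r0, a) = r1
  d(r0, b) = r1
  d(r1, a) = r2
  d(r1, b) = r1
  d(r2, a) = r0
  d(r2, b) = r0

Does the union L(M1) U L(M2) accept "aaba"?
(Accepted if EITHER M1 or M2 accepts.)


M1: final=q2 accepted=False
M2: final=r1 accepted=False

No, union rejects (neither accepts)


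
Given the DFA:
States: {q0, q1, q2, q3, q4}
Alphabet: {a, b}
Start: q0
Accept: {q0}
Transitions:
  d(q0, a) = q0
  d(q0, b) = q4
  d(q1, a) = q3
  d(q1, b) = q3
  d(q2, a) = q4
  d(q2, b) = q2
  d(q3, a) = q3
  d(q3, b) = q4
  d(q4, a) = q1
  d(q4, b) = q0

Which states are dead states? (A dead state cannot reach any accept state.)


Forward reachability from each state:
  q0 -> reaches accept state q0 (live)
  q1 -> reaches accept state q0 (live)
  q2 -> reaches accept state q0 (live)
  q3 -> reaches accept state q0 (live)
  q4 -> reaches accept state q0 (live)

None (all states can reach an accept state)


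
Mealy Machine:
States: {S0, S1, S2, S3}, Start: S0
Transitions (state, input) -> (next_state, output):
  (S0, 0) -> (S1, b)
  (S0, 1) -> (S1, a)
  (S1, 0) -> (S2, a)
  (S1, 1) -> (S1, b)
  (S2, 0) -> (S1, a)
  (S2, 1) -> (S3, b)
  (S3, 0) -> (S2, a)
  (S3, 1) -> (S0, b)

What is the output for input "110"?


Step-by-step:
  (S0, 1) -> (S1, a)
  (S1, 1) -> (S1, b)
  (S1, 0) -> (S2, a)

"aba"


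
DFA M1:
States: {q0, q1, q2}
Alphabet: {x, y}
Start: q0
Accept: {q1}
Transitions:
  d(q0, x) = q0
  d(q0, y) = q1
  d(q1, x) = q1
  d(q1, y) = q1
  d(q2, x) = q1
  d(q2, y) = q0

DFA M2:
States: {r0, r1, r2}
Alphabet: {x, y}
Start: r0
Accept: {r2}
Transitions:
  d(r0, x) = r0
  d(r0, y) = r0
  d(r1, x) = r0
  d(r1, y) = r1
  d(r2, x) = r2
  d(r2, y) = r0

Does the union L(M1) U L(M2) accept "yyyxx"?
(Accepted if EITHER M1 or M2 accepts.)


M1: final=q1 accepted=True
M2: final=r0 accepted=False

Yes, union accepts


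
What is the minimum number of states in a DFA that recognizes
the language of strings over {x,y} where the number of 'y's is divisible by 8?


States track (count of 'y') mod 8.
Need 8 states: one per remainder 0..7; accept = remainder 0.

8


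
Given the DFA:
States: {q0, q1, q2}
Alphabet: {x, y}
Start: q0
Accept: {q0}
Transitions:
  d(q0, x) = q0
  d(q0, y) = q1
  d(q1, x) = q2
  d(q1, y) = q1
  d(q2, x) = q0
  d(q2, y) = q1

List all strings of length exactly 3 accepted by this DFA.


All strings of length 3: 8 total
Accepted: 2

"xxx", "yxx"


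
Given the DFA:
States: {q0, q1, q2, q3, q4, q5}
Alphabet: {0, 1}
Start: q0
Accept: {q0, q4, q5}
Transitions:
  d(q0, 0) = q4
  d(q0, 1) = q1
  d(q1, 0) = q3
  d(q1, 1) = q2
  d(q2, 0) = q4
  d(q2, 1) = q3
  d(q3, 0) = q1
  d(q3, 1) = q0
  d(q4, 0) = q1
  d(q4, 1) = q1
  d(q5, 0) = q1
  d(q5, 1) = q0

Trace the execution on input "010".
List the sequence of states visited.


Input: 010
d(q0, 0) = q4
d(q4, 1) = q1
d(q1, 0) = q3


q0 -> q4 -> q1 -> q3
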